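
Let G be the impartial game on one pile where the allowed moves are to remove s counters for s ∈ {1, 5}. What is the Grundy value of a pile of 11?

Grundy values for subtraction set {1, 5}:
g(0) = mex{} = 0
g(1) = mex{0} = 1
g(2) = mex{1} = 0
g(3) = mex{0} = 1
g(4) = mex{1} = 0
g(5) = mex{0} = 1
g(6) = mex{1} = 0
g(7) = mex{0} = 1
g(8) = mex{1} = 0
g(9) = mex{0} = 1
g(10) = mex{1} = 0
g(11) = mex{0} = 1
So g(11) = 1.

1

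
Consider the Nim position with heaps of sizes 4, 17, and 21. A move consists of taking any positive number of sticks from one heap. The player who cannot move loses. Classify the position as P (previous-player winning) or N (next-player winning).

In binary:
  00100  (4)
  10001  (17)
  10101  (21)
  -----
  00000  (0)
The nim-sum is 0, so this is a P-position: the player to move is in a losing position under optimal play.

P-position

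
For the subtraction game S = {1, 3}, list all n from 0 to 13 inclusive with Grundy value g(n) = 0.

0, 2, 4, 6, 8, 10, 12

Compute g(0), g(1), … for moves {1, 3}:
g(0) = mex{} = 0
g(1) = mex{0} = 1
g(2) = mex{1} = 0
g(3) = mex{0} = 1
g(4) = mex{1} = 0
g(5) = mex{0} = 1
g(6) = mex{1} = 0
g(7) = mex{0} = 1
g(8) = mex{1} = 0
g(9) = mex{0} = 1
g(10) = mex{1} = 0
g(11) = mex{0} = 1
g(12) = mex{1} = 0
g(13) = mex{0} = 1
The P-positions (g = 0) in 0..13 are 0, 2, 4, 6, 8, 10, 12.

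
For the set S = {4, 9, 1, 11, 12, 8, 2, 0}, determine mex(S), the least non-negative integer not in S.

3

The values 0, 1, 2 are all present; 3 is the first non-negative integer missing from the set.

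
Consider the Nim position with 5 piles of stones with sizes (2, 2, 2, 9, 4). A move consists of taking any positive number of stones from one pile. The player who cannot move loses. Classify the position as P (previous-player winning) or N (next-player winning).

Compute the nim-sum pairwise:
2 ⊕ 2 = 0
0 ⊕ 2 = 2
2 ⊕ 9 = 11
11 ⊕ 4 = 15
The nim-sum is 15 ≠ 0, so this is an N-position: the player to move can win.

N-position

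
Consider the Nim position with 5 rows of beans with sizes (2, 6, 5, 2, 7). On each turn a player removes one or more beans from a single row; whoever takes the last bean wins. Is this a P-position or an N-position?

N-position

Nim-sum: 2 XOR 6 XOR 5 XOR 2 XOR 7 = 4.
The nim-sum is 4 ≠ 0, so this is an N-position: the player to move can win.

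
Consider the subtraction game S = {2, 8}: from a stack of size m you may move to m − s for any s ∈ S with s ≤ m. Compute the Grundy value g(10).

Grundy values for subtraction set {2, 8}:
k:     0  1  2  3  4  5  6  7  8  9 10
g(k):  0  0  1  1  0  0  1  1  2  2  0
So g(10) = 0.

0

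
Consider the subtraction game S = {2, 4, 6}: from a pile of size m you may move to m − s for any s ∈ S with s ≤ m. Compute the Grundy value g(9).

Build the Grundy sequence with g(k) = mex{g(k−s) : s ∈ {2, 4, 6}, s ≤ k}:
k:     0  1  2  3  4  5  6  7  8  9
g(k):  0  0  1  1  2  2  3  3  0  0
So g(9) = 0.

0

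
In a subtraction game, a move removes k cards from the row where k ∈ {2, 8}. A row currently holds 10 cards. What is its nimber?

0

Grundy values for subtraction set {2, 8}:
k:     0  1  2  3  4  5  6  7  8  9 10
g(k):  0  0  1  1  0  0  1  1  2  2  0
So g(10) = 0.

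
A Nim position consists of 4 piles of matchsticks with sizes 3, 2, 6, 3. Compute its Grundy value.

Compute the nim-sum pairwise:
3 ^ 2 = 1
1 ^ 6 = 7
7 ^ 3 = 4

4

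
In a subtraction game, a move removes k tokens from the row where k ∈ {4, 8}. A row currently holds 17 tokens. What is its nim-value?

1

Grundy values for subtraction set {4, 8}:
k:     0  1  2  3  4  5  6  7  8  9 10 11 12 13 14 15 16 17
g(k):  0  0  0  0  1  1  1  1  2  2  2  2  0  0  0  0  1  1
So g(17) = 1.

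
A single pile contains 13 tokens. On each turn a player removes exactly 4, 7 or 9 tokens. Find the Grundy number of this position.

0

Build the Grundy sequence with g(k) = mex{g(k−s) : s ∈ {4, 7, 9}, s ≤ k}:
k:     0  1  2  3  4  5  6  7  8  9 10 11 12 13
g(k):  0  0  0  0  1  1  1  1  2  2  2  2  3  0
So g(13) = 0.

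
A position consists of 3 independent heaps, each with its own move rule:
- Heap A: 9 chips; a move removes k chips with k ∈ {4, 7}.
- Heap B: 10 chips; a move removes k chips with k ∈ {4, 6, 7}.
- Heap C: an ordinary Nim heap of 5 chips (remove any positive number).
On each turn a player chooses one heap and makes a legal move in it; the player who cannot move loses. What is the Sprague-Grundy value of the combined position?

5

Grundy values for heap A (subtraction set {4, 7}):
k:     0  1  2  3  4  5  6  7  8  9
g(k):  0  0  0  0  1  1  1  1  2  2
So g(9) = 2.
Grundy values for heap B (subtraction set {4, 6, 7}):
k:     0  1  2  3  4  5  6  7  8  9 10
g(k):  0  0  0  0  1  1  1  1  2  2  2
So g(10) = 2.
Heap C is a plain Nim heap of size 5, so its Grundy value is 5.
By the Sprague-Grundy theorem, the Grundy value of a sum of independent games is the XOR of the component values.
Combined value = 2 XOR 2 XOR 5 = 5.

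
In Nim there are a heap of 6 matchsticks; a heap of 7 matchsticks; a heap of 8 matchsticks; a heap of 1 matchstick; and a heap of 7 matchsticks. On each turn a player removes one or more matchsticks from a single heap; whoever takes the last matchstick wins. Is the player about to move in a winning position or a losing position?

Winning position

Bitwise XOR of the heap sizes:
  0110  (6)
  0111  (7)
  1000  (8)
  0001  (1)
  0111  (7)
  ----
  1111  (15)
The nim-sum is 15 ≠ 0, so this is an N-position: the player to move can win.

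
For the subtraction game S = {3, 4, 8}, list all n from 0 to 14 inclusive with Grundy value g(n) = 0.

0, 1, 2, 7, 12, 13, 14

Grundy values for subtraction set {3, 4, 8}:
k:     0  1  2  3  4  5  6  7  8  9 10 11 12 13 14
g(k):  0  0  0  1  1  1  2  0  2  3  1  3  0  0  0
The P-positions (g = 0) in 0..14 are 0, 1, 2, 7, 12, 13, 14.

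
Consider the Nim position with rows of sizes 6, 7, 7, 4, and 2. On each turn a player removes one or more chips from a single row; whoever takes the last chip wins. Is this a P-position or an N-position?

P-position

Compute the nim-sum pairwise:
6 ⊕ 7 = 1
1 ⊕ 7 = 6
6 ⊕ 4 = 2
2 ⊕ 2 = 0
The nim-sum is 0, so this is a P-position: the player to move is in a losing position under optimal play.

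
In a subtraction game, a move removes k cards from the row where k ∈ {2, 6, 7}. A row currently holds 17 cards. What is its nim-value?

0

Build the Grundy sequence with g(k) = mex{g(k−s) : s ∈ {2, 6, 7}, s ≤ k}:
k:     0  1  2  3  4  5  6  7  8  9 10 11 12 13 14 15 16 17
g(k):  0  0  1  1  0  0  1  1  2  0  3  1  2  0  0  1  1  0
So g(17) = 0.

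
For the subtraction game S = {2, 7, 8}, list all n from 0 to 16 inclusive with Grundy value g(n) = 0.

0, 1, 4, 5, 10, 14, 15

Compute g(0), g(1), … for moves {2, 7, 8}:
k:     0  1  2  3  4  5  6  7  8  9 10 11 12 13 14 15 16
g(k):  0  0  1  1  0  0  1  1  2  2  0  3  1  2  0  0  1
The P-positions (g = 0) in 0..16 are 0, 1, 4, 5, 10, 14, 15.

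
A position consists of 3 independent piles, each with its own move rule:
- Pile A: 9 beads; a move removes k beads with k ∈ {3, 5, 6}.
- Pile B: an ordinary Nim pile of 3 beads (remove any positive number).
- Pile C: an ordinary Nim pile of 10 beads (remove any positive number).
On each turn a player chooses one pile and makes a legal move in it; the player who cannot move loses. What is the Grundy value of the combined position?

9

Grundy values for pile A (subtraction set {3, 5, 6}):
g(0) = mex{} = 0
g(1) = mex{} = 0
g(2) = mex{} = 0
g(3) = mex{0} = 1
g(4) = mex{0} = 1
g(5) = mex{0} = 1
g(6) = mex{0,1} = 2
g(7) = mex{0,1} = 2
g(8) = mex{0,1} = 2
g(9) = mex{1,2} = 0
So g(9) = 0.
Pile B is a plain Nim pile of size 3, so its Grundy value is 3.
Pile C is a plain Nim pile of size 10, so its Grundy value is 10.
The value of a disjunctive sum is the nim-sum of the parts.
Combined value = 0 XOR 3 XOR 10 = 9.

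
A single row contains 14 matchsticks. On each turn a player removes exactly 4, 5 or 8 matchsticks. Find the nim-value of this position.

0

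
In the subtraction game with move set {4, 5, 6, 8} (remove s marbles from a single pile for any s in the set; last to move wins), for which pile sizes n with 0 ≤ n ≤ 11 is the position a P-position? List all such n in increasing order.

Compute g(0), g(1), … for moves {4, 5, 6, 8}:
g(0) = mex{} = 0
g(1) = mex{} = 0
g(2) = mex{} = 0
g(3) = mex{} = 0
g(4) = mex{0} = 1
g(5) = mex{0} = 1
g(6) = mex{0} = 1
g(7) = mex{0} = 1
g(8) = mex{0,1} = 2
g(9) = mex{0,1} = 2
g(10) = mex{0,1} = 2
g(11) = mex{0,1} = 2
The P-positions (g = 0) in 0..11 are 0, 1, 2, 3.

0, 1, 2, 3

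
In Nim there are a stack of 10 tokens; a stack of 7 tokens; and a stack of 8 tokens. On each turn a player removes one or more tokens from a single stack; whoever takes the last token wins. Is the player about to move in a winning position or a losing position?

Winning position

Compute the nim-sum pairwise:
10 ⊕ 7 = 13
13 ⊕ 8 = 5
The nim-sum is 5 ≠ 0, so this is an N-position: the player to move can win.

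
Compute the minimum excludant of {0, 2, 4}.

0 is in the set but 1 is not, so the mex is 1.

1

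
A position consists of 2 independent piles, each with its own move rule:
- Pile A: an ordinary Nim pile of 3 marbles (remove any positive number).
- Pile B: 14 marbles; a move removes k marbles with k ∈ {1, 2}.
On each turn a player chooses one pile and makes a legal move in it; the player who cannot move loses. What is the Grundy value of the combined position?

1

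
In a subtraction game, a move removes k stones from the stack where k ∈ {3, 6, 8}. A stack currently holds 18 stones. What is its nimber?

Compute g(0), g(1), … for moves {3, 6, 8}:
k:     0  1  2  3  4  5  6  7  8  9 10 11 12 13 14 15 16 17 18
g(k):  0  0  0  1  1  1  2  2  2  3  3  0  0  0  1  1  1  2  2
So g(18) = 2.

2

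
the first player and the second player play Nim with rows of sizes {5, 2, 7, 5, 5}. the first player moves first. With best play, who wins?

Nim-sum: 5 XOR 2 XOR 7 XOR 5 XOR 5 = 0.
The nim-sum is 0, so this is a P-position: the player to move is in a losing position under optimal play; the first player is about to move from it and so loses — the second player wins.

the second player wins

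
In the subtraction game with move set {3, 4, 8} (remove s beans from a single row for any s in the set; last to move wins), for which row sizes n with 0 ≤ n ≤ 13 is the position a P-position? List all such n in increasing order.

Build the Grundy sequence with g(k) = mex{g(k−s) : s ∈ {3, 4, 8}, s ≤ k}:
g(0) = mex{} = 0
g(1) = mex{} = 0
g(2) = mex{} = 0
g(3) = mex{0} = 1
g(4) = mex{0} = 1
g(5) = mex{0} = 1
g(6) = mex{0,1} = 2
g(7) = mex{1} = 0
g(8) = mex{0,1} = 2
g(9) = mex{0,1,2} = 3
g(10) = mex{0,2} = 1
g(11) = mex{0,1,2} = 3
g(12) = mex{1,2,3} = 0
g(13) = mex{1,3} = 0
The P-positions (g = 0) in 0..13 are 0, 1, 2, 7, 12, 13.

0, 1, 2, 7, 12, 13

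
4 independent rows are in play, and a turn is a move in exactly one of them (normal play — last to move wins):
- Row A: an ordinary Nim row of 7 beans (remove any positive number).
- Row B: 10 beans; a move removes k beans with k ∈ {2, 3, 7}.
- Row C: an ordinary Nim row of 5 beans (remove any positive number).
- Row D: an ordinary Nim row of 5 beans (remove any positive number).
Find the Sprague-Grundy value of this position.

Row A is a plain Nim row of size 7, so its Grundy value is 7.
Grundy values for row B (subtraction set {2, 3, 7}):
g(0) = mex{} = 0
g(1) = mex{} = 0
g(2) = mex{0} = 1
g(3) = mex{0} = 1
g(4) = mex{0,1} = 2
g(5) = mex{1} = 0
g(6) = mex{1,2} = 0
g(7) = mex{0,2} = 1
g(8) = mex{0} = 1
g(9) = mex{0,1} = 2
g(10) = mex{1} = 0
So g(10) = 0.
Row C is a plain Nim row of size 5, so its Grundy value is 5.
Row D is a plain Nim row of size 5, so its Grundy value is 5.
By the Sprague-Grundy theorem, the Grundy value of a sum of independent games is the XOR of the component values.
Combined value = 7 ⊕ 0 ⊕ 5 ⊕ 5 = 7.

7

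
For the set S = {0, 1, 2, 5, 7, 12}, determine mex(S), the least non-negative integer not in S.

3

The values 0, 1, 2 are all present; 3 is the first non-negative integer missing from the set.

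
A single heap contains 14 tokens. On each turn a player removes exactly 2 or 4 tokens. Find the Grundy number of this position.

1

Build the Grundy sequence with g(k) = mex{g(k−s) : s ∈ {2, 4}, s ≤ k}:
k:     0  1  2  3  4  5  6  7  8  9 10 11 12 13 14
g(k):  0  0  1  1  2  2  0  0  1  1  2  2  0  0  1
So g(14) = 1.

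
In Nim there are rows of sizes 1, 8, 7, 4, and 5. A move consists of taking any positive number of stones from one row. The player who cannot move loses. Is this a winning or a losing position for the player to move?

Nim-sum: 1 ^ 8 ^ 7 ^ 4 ^ 5 = 15.
The nim-sum is 15 ≠ 0, so this is an N-position: the player to move can win.

Winning position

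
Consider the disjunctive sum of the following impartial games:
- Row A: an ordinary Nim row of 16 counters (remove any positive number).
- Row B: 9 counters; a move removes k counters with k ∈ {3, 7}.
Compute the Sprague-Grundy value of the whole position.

17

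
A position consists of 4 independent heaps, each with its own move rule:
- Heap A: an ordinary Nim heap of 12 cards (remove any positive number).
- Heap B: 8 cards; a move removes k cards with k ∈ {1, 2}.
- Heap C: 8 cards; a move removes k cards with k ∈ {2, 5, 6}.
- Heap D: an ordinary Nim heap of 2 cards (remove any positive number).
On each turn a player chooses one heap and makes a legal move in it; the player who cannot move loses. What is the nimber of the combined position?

Heap A is a plain Nim heap of size 12, so its Grundy value is 12.
For heap B, compute g(0), g(1), … with moves {1, 2}:
k:     0  1  2  3  4  5  6  7  8
g(k):  0  1  2  0  1  2  0  1  2
So g(8) = 2.
Build the Grundy sequence for heap C with g(k) = mex{g(k−s) : s ∈ {2, 5, 6}, s ≤ k}:
g(0) = mex{} = 0
g(1) = mex{} = 0
g(2) = mex{0} = 1
g(3) = mex{0} = 1
g(4) = mex{1} = 0
g(5) = mex{0,1} = 2
g(6) = mex{0} = 1
g(7) = mex{0,1,2} = 3
g(8) = mex{1} = 0
So g(8) = 0.
Heap D is a plain Nim heap of size 2, so its Grundy value is 2.
The value of a disjunctive sum is the nim-sum of the parts.
Combined value = 12 ⊕ 2 ⊕ 0 ⊕ 2 = 12.

12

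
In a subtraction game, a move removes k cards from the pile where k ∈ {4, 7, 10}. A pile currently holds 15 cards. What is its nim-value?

0

Compute g(0), g(1), … for moves {4, 7, 10}:
k:     0  1  2  3  4  5  6  7  8  9 10 11 12 13 14 15
g(k):  0  0  0  0  1  1  1  1  2  2  2  2  3  3  0  0
So g(15) = 0.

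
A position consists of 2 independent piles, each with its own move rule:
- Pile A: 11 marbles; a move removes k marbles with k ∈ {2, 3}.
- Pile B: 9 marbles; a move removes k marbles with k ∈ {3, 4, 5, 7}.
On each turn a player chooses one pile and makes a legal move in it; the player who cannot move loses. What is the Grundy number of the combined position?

For pile A, compute g(0), g(1), … with moves {2, 3}:
g(0) = mex{} = 0
g(1) = mex{} = 0
g(2) = mex{0} = 1
g(3) = mex{0} = 1
g(4) = mex{0,1} = 2
g(5) = mex{1} = 0
g(6) = mex{1,2} = 0
g(7) = mex{0,2} = 1
g(8) = mex{0} = 1
g(9) = mex{0,1} = 2
g(10) = mex{1} = 0
g(11) = mex{1,2} = 0
So g(11) = 0.
Build the Grundy sequence for pile B with g(k) = mex{g(k−s) : s ∈ {3, 4, 5, 7}, s ≤ k}:
k:     0  1  2  3  4  5  6  7  8  9
g(k):  0  0  0  1  1  1  2  2  2  3
So g(9) = 3.
By the Sprague-Grundy theorem, the Grundy value of a sum of independent games is the XOR of the component values.
Combined value = 0 ⊕ 3 = 3.

3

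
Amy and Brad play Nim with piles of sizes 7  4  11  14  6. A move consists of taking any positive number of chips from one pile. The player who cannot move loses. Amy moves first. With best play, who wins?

Brad wins

In binary:
  0111  (7)
  0100  (4)
  1011  (11)
  1110  (14)
  0110  (6)
  ----
  0000  (0)
The nim-sum is 0, so this is a P-position: the player to move is in a losing position under optimal play; Amy is about to move from it and so loses — Brad wins.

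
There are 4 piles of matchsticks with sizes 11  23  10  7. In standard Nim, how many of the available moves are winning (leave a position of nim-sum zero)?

1

Nim-sum: 11 ^ 23 ^ 10 ^ 7 = 17.
The overall nim-sum is X = 17. A pile of size p has a winning move iff p XOR X < p (reduce it to p XOR X).
  11: 11 XOR 17 = 26 ≥ 11 — no move.
  23: 23 XOR 17 = 6 < 23 — winning move (to 6).
  10: 10 XOR 17 = 27 ≥ 10 — no move.
  7: 7 XOR 17 = 22 ≥ 7 — no move.
That gives 1 winning move.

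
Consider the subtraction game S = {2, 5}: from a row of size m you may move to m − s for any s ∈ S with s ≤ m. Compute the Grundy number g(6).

1

Build the Grundy sequence with g(k) = mex{g(k−s) : s ∈ {2, 5}, s ≤ k}:
g(0) = mex{} = 0
g(1) = mex{} = 0
g(2) = mex{0} = 1
g(3) = mex{0} = 1
g(4) = mex{1} = 0
g(5) = mex{0,1} = 2
g(6) = mex{0} = 1
So g(6) = 1.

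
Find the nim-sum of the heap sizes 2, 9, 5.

Bitwise XOR of the heap sizes:
  0010  (2)
  1001  (9)
  0101  (5)
  ----
  1110  (14)

14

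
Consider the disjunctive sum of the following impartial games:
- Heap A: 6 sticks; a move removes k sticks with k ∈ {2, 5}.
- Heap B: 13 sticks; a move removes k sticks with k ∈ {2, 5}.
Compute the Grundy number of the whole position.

For heap A, compute g(0), g(1), … with moves {2, 5}:
k:     0  1  2  3  4  5  6
g(k):  0  0  1  1  0  2  1
So g(6) = 1.
Grundy values for heap B (subtraction set {2, 5}):
k:     0  1  2  3  4  5  6  7  8  9 10 11 12 13
g(k):  0  0  1  1  0  2  1  0  0  1  1  0  2  1
So g(13) = 1.
By the Sprague-Grundy theorem, the Grundy value of a sum of independent games is the XOR of the component values.
Combined value = 1 XOR 1 = 0.

0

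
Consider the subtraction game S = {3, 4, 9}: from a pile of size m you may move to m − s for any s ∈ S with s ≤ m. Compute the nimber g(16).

1

Grundy values for subtraction set {3, 4, 9}:
k:     0  1  2  3  4  5  6  7  8  9 10 11 12 13 14 15 16
g(k):  0  0  0  1  1  1  2  0  0  3  1  1  2  0  0  0  1
So g(16) = 1.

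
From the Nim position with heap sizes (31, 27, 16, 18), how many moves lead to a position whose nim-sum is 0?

1

Nim-sum: 31 XOR 27 XOR 16 XOR 18 = 6.
The overall nim-sum is X = 6. A heap of size p has a winning move iff p XOR X < p (reduce it to p XOR X).
  31: 31 XOR 6 = 25 < 31 — winning move (to 25).
  27: 27 XOR 6 = 29 ≥ 27 — no move.
  16: 16 XOR 6 = 22 ≥ 16 — no move.
  18: 18 XOR 6 = 20 ≥ 18 — no move.
That gives 1 winning move.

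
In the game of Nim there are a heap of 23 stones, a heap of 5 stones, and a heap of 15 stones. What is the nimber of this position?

29

Compute the nim-sum pairwise:
23 XOR 5 = 18
18 XOR 15 = 29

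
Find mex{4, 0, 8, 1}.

2

The values 0, 1 are all present; 2 is the first non-negative integer missing from the set.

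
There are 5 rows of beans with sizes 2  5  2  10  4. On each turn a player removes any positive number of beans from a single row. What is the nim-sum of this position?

11

Nim-sum: 2 XOR 5 XOR 2 XOR 10 XOR 4 = 11.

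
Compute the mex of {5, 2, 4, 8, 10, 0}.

1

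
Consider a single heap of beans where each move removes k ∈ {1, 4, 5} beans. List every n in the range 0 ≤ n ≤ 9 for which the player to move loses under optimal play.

0, 2, 8

Grundy values for subtraction set {1, 4, 5}:
k:     0  1  2  3  4  5  6  7  8  9
g(k):  0  1  0  1  2  3  2  3  0  1
The P-positions (g = 0) in 0..9 are 0, 2, 8.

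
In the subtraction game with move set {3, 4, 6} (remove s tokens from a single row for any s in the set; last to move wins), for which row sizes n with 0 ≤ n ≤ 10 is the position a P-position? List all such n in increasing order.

Compute g(0), g(1), … for moves {3, 4, 6}:
g(0) = mex{} = 0
g(1) = mex{} = 0
g(2) = mex{} = 0
g(3) = mex{0} = 1
g(4) = mex{0} = 1
g(5) = mex{0} = 1
g(6) = mex{0,1} = 2
g(7) = mex{0,1} = 2
g(8) = mex{0,1} = 2
g(9) = mex{1,2} = 0
g(10) = mex{1,2} = 0
The P-positions (g = 0) in 0..10 are 0, 1, 2, 9, 10.

0, 1, 2, 9, 10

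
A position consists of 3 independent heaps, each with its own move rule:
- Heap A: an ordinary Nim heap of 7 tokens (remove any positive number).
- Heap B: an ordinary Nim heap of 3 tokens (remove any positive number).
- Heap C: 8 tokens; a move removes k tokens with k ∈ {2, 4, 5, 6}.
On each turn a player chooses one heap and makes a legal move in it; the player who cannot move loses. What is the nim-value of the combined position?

Heap A is a plain Nim heap of size 7, so its Grundy value is 7.
Heap B is a plain Nim heap of size 3, so its Grundy value is 3.
Grundy values for heap C (subtraction set {2, 4, 5, 6}):
k:     0  1  2  3  4  5  6  7  8
g(k):  0  0  1  1  2  2  3  3  0
So g(8) = 0.
By the Sprague-Grundy theorem, the Grundy value of a sum of independent games is the XOR of the component values.
Combined value = 7 XOR 3 XOR 0 = 4.

4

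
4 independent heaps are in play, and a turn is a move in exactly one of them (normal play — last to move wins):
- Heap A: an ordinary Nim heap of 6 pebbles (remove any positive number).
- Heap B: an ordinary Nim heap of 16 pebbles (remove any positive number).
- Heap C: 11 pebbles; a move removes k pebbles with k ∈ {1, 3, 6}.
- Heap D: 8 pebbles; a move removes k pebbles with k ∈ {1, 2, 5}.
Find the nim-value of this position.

20

Heap A is a plain Nim heap of size 6, so its Grundy value is 6.
Heap B is a plain Nim heap of size 16, so its Grundy value is 16.
For heap C, compute g(0), g(1), … with moves {1, 3, 6}:
g(0) = mex{} = 0
g(1) = mex{0} = 1
g(2) = mex{1} = 0
g(3) = mex{0} = 1
g(4) = mex{1} = 0
g(5) = mex{0} = 1
g(6) = mex{0,1} = 2
g(7) = mex{0,1,2} = 3
g(8) = mex{0,1,3} = 2
g(9) = mex{1,2} = 0
g(10) = mex{0,3} = 1
g(11) = mex{1,2} = 0
So g(11) = 0.
For heap D, compute g(0), g(1), … with moves {1, 2, 5}:
g(0) = mex{} = 0
g(1) = mex{0} = 1
g(2) = mex{0,1} = 2
g(3) = mex{1,2} = 0
g(4) = mex{0,2} = 1
g(5) = mex{0,1} = 2
g(6) = mex{1,2} = 0
g(7) = mex{0,2} = 1
g(8) = mex{0,1} = 2
So g(8) = 2.
The value of a disjunctive sum is the nim-sum of the parts.
Combined value = 6 XOR 16 XOR 0 XOR 2 = 20.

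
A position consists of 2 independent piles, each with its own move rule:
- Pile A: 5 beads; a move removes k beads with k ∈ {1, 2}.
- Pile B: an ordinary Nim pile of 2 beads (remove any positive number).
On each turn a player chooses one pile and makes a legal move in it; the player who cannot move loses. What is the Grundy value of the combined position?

Grundy values for pile A (subtraction set {1, 2}):
g(0) = mex{} = 0
g(1) = mex{0} = 1
g(2) = mex{0,1} = 2
g(3) = mex{1,2} = 0
g(4) = mex{0,2} = 1
g(5) = mex{0,1} = 2
So g(5) = 2.
Pile B is a plain Nim pile of size 2, so its Grundy value is 2.
By the Sprague-Grundy theorem, the Grundy value of a sum of independent games is the XOR of the component values.
Combined value = 2 ⊕ 2 = 0.

0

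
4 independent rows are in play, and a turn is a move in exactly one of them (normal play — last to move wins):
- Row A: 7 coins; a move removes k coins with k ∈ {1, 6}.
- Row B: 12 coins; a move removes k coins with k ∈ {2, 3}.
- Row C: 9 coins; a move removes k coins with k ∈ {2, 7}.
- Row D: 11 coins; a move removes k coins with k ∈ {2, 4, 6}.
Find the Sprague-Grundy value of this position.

0

For row A, compute g(0), g(1), … with moves {1, 6}:
g(0) = mex{} = 0
g(1) = mex{0} = 1
g(2) = mex{1} = 0
g(3) = mex{0} = 1
g(4) = mex{1} = 0
g(5) = mex{0} = 1
g(6) = mex{0,1} = 2
g(7) = mex{1,2} = 0
So g(7) = 0.
For row B, compute g(0), g(1), … with moves {2, 3}:
k:     0  1  2  3  4  5  6  7  8  9 10 11 12
g(k):  0  0  1  1  2  0  0  1  1  2  0  0  1
So g(12) = 1.
Build the Grundy sequence for row C with g(k) = mex{g(k−s) : s ∈ {2, 7}, s ≤ k}:
k:     0  1  2  3  4  5  6  7  8  9
g(k):  0  0  1  1  0  0  1  1  2  0
So g(9) = 0.
Build the Grundy sequence for row D with g(k) = mex{g(k−s) : s ∈ {2, 4, 6}, s ≤ k}:
k:     0  1  2  3  4  5  6  7  8  9 10 11
g(k):  0  0  1  1  2  2  3  3  0  0  1  1
So g(11) = 1.
The value of a disjunctive sum is the nim-sum of the parts.
Combined value = 0 ⊕ 1 ⊕ 0 ⊕ 1 = 0.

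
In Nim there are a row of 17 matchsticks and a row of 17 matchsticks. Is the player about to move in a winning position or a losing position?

Losing position

Bitwise XOR of the heap sizes:
  10001  (17)
  10001  (17)
  -----
  00000  (0)
The nim-sum is 0, so this is a P-position: the player to move is in a losing position under optimal play.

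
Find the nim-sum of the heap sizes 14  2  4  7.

Write each in binary and XOR column by column:
  1110  (14)
  0010  (2)
  0100  (4)
  0111  (7)
  ----
  1111  (15)

15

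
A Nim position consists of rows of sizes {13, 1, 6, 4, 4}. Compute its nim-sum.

10

Compute the nim-sum pairwise:
13 XOR 1 = 12
12 XOR 6 = 10
10 XOR 4 = 14
14 XOR 4 = 10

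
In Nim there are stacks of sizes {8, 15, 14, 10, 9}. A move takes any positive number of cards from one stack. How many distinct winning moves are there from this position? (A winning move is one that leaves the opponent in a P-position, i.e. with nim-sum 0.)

Bitwise XOR of the heap sizes:
  1000  (8)
  1111  (15)
  1110  (14)
  1010  (10)
  1001  (9)
  ----
  1010  (10)
The overall nim-sum is X = 10. A stack of size p has a winning move iff p XOR X < p (reduce it to p XOR X).
  8: 8 XOR 10 = 2 < 8 — winning move (to 2).
  15: 15 XOR 10 = 5 < 15 — winning move (to 5).
  14: 14 XOR 10 = 4 < 14 — winning move (to 4).
  10: 10 XOR 10 = 0 < 10 — winning move (to 0).
  9: 9 XOR 10 = 3 < 9 — winning move (to 3).
That gives 5 winning moves.

5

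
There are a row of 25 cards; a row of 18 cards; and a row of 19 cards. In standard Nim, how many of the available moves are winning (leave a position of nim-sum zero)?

Nim-sum: 25 ^ 18 ^ 19 = 24.
The overall nim-sum is X = 24. A row of size p has a winning move iff p XOR X < p (reduce it to p XOR X).
  25: 25 XOR 24 = 1 < 25 — winning move (to 1).
  18: 18 XOR 24 = 10 < 18 — winning move (to 10).
  19: 19 XOR 24 = 11 < 19 — winning move (to 11).
That gives 3 winning moves.

3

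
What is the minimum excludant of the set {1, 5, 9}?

0

0 is not in the set, so the mex is 0.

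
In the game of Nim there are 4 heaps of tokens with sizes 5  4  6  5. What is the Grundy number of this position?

2

Compute the nim-sum pairwise:
5 ^ 4 = 1
1 ^ 6 = 7
7 ^ 5 = 2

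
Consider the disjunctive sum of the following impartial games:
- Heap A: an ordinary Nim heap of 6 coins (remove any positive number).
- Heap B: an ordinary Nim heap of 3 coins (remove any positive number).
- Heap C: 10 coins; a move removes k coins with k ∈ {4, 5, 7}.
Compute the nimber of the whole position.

7

Heap A is a plain Nim heap of size 6, so its Grundy value is 6.
Heap B is a plain Nim heap of size 3, so its Grundy value is 3.
Build the Grundy sequence for heap C with g(k) = mex{g(k−s) : s ∈ {4, 5, 7}, s ≤ k}:
g(0) = mex{} = 0
g(1) = mex{} = 0
g(2) = mex{} = 0
g(3) = mex{} = 0
g(4) = mex{0} = 1
g(5) = mex{0} = 1
g(6) = mex{0} = 1
g(7) = mex{0} = 1
g(8) = mex{0,1} = 2
g(9) = mex{0,1} = 2
g(10) = mex{0,1} = 2
So g(10) = 2.
The value of a disjunctive sum is the nim-sum of the parts.
Combined value = 6 ⊕ 3 ⊕ 2 = 7.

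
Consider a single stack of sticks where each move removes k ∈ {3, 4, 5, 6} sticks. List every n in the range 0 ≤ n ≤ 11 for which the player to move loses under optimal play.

0, 1, 2, 9, 10, 11

Compute g(0), g(1), … for moves {3, 4, 5, 6}:
g(0) = mex{} = 0
g(1) = mex{} = 0
g(2) = mex{} = 0
g(3) = mex{0} = 1
g(4) = mex{0} = 1
g(5) = mex{0} = 1
g(6) = mex{0,1} = 2
g(7) = mex{0,1} = 2
g(8) = mex{0,1} = 2
g(9) = mex{1,2} = 0
g(10) = mex{1,2} = 0
g(11) = mex{1,2} = 0
The P-positions (g = 0) in 0..11 are 0, 1, 2, 9, 10, 11.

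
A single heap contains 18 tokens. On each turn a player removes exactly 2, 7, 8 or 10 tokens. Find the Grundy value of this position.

1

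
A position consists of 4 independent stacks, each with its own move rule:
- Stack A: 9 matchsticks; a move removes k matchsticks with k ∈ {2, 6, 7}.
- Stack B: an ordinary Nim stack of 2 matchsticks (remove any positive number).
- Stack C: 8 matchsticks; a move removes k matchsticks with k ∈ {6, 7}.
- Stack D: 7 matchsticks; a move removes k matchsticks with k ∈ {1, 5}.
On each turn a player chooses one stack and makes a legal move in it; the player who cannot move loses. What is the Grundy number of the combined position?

2

Grundy values for stack A (subtraction set {2, 6, 7}):
k:     0  1  2  3  4  5  6  7  8  9
g(k):  0  0  1  1  0  0  1  1  2  0
So g(9) = 0.
Stack B is a plain Nim stack of size 2, so its Grundy value is 2.
For stack C, compute g(0), g(1), … with moves {6, 7}:
k:     0  1  2  3  4  5  6  7  8
g(k):  0  0  0  0  0  0  1  1  1
So g(8) = 1.
Build the Grundy sequence for stack D with g(k) = mex{g(k−s) : s ∈ {1, 5}, s ≤ k}:
g(0) = mex{} = 0
g(1) = mex{0} = 1
g(2) = mex{1} = 0
g(3) = mex{0} = 1
g(4) = mex{1} = 0
g(5) = mex{0} = 1
g(6) = mex{1} = 0
g(7) = mex{0} = 1
So g(7) = 1.
By the Sprague-Grundy theorem, the Grundy value of a sum of independent games is the XOR of the component values.
Combined value = 0 ⊕ 2 ⊕ 1 ⊕ 1 = 2.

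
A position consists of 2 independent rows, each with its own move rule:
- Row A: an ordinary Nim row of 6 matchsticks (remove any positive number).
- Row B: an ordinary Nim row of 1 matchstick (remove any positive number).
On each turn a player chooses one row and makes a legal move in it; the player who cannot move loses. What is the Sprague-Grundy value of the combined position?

Row A is a plain Nim row of size 6, so its Grundy value is 6.
Row B is a plain Nim row of size 1, so its Grundy value is 1.
The value of a disjunctive sum is the nim-sum of the parts.
Combined value = 6 ⊕ 1 = 7.

7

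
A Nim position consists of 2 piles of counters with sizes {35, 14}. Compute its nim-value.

Write each in binary and XOR column by column:
  100011  (35)
  001110  (14)
  ------
  101101  (45)

45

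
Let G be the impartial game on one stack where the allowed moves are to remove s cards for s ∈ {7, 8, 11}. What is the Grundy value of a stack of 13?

1

Compute g(0), g(1), … for moves {7, 8, 11}:
k:     0  1  2  3  4  5  6  7  8  9 10 11 12 13
g(k):  0  0  0  0  0  0  0  1  1  1  1  1  1  1
So g(13) = 1.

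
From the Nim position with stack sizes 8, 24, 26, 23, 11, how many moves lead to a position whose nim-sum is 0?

3

Write each in binary and XOR column by column:
  01000  (8)
  11000  (24)
  11010  (26)
  10111  (23)
  01011  (11)
  -----
  10110  (22)
The overall nim-sum is X = 22. A stack of size p has a winning move iff p XOR X < p (reduce it to p XOR X).
  8: 8 XOR 22 = 30 ≥ 8 — no move.
  24: 24 XOR 22 = 14 < 24 — winning move (to 14).
  26: 26 XOR 22 = 12 < 26 — winning move (to 12).
  23: 23 XOR 22 = 1 < 23 — winning move (to 1).
  11: 11 XOR 22 = 29 ≥ 11 — no move.
That gives 3 winning moves.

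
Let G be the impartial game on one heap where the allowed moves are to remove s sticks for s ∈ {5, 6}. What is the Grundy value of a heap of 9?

1

Compute g(0), g(1), … for moves {5, 6}:
g(0) = mex{} = 0
g(1) = mex{} = 0
g(2) = mex{} = 0
g(3) = mex{} = 0
g(4) = mex{} = 0
g(5) = mex{0} = 1
g(6) = mex{0} = 1
g(7) = mex{0} = 1
g(8) = mex{0} = 1
g(9) = mex{0} = 1
So g(9) = 1.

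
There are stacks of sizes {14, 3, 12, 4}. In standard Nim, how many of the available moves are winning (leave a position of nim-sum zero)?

3

Nim-sum: 14 ^ 3 ^ 12 ^ 4 = 5.
The overall nim-sum is X = 5. A stack of size p has a winning move iff p XOR X < p (reduce it to p XOR X).
  14: 14 XOR 5 = 11 < 14 — winning move (to 11).
  3: 3 XOR 5 = 6 ≥ 3 — no move.
  12: 12 XOR 5 = 9 < 12 — winning move (to 9).
  4: 4 XOR 5 = 1 < 4 — winning move (to 1).
That gives 3 winning moves.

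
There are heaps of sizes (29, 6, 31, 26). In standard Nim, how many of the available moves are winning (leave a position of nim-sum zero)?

3

Nim-sum: 29 ^ 6 ^ 31 ^ 26 = 30.
The overall nim-sum is X = 30. A heap of size p has a winning move iff p XOR X < p (reduce it to p XOR X).
  29: 29 XOR 30 = 3 < 29 — winning move (to 3).
  6: 6 XOR 30 = 24 ≥ 6 — no move.
  31: 31 XOR 30 = 1 < 31 — winning move (to 1).
  26: 26 XOR 30 = 4 < 26 — winning move (to 4).
That gives 3 winning moves.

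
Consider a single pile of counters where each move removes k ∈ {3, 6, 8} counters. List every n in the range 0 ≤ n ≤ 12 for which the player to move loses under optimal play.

Build the Grundy sequence with g(k) = mex{g(k−s) : s ∈ {3, 6, 8}, s ≤ k}:
g(0) = mex{} = 0
g(1) = mex{} = 0
g(2) = mex{} = 0
g(3) = mex{0} = 1
g(4) = mex{0} = 1
g(5) = mex{0} = 1
g(6) = mex{0,1} = 2
g(7) = mex{0,1} = 2
g(8) = mex{0,1} = 2
g(9) = mex{0,1,2} = 3
g(10) = mex{0,1,2} = 3
g(11) = mex{1,2} = 0
g(12) = mex{1,2,3} = 0
The P-positions (g = 0) in 0..12 are 0, 1, 2, 11, 12.

0, 1, 2, 11, 12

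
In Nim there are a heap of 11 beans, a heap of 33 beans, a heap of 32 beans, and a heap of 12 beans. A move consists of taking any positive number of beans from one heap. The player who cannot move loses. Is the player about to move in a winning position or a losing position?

Winning position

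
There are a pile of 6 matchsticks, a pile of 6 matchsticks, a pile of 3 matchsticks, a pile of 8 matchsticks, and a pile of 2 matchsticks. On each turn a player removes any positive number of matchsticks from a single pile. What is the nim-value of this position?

Nim-sum: 6 ^ 6 ^ 3 ^ 8 ^ 2 = 9.

9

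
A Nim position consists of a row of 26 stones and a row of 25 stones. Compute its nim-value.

3

Bitwise XOR of the heap sizes:
  11010  (26)
  11001  (25)
  -----
  00011  (3)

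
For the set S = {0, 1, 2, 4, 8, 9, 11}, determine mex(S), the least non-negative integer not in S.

3

The values 0, 1, 2 are all present; 3 is the first non-negative integer missing from the set.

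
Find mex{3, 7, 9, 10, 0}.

0 is in the set but 1 is not, so the mex is 1.

1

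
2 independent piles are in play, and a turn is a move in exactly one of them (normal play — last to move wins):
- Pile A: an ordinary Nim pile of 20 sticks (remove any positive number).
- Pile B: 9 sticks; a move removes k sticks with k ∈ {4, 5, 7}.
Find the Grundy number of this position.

22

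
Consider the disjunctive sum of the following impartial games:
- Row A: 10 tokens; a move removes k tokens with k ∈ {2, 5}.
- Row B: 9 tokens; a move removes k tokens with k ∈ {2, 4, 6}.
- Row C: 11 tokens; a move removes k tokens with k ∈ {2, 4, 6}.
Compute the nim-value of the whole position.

0

Build the Grundy sequence for row A with g(k) = mex{g(k−s) : s ∈ {2, 5}, s ≤ k}:
g(0) = mex{} = 0
g(1) = mex{} = 0
g(2) = mex{0} = 1
g(3) = mex{0} = 1
g(4) = mex{1} = 0
g(5) = mex{0,1} = 2
g(6) = mex{0} = 1
g(7) = mex{1,2} = 0
g(8) = mex{1} = 0
g(9) = mex{0} = 1
g(10) = mex{0,2} = 1
So g(10) = 1.
For row B, compute g(0), g(1), … with moves {2, 4, 6}:
k:     0  1  2  3  4  5  6  7  8  9
g(k):  0  0  1  1  2  2  3  3  0  0
So g(9) = 0.
Grundy values for row C (subtraction set {2, 4, 6}):
g(0) = mex{} = 0
g(1) = mex{} = 0
g(2) = mex{0} = 1
g(3) = mex{0} = 1
g(4) = mex{0,1} = 2
g(5) = mex{0,1} = 2
g(6) = mex{0,1,2} = 3
g(7) = mex{0,1,2} = 3
g(8) = mex{1,2,3} = 0
g(9) = mex{1,2,3} = 0
g(10) = mex{0,2,3} = 1
g(11) = mex{0,2,3} = 1
So g(11) = 1.
By the Sprague-Grundy theorem, the Grundy value of a sum of independent games is the XOR of the component values.
Combined value = 1 XOR 0 XOR 1 = 0.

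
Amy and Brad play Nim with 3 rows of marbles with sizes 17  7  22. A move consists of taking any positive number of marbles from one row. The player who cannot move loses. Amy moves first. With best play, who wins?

Nim-sum: 17 ^ 7 ^ 22 = 0.
The nim-sum is 0, so this is a P-position: the player to move is in a losing position under optimal play; Amy is about to move from it and so loses — Brad wins.

Brad wins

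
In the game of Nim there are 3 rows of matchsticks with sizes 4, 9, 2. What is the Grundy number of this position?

15

Nim-sum: 4 ^ 9 ^ 2 = 15.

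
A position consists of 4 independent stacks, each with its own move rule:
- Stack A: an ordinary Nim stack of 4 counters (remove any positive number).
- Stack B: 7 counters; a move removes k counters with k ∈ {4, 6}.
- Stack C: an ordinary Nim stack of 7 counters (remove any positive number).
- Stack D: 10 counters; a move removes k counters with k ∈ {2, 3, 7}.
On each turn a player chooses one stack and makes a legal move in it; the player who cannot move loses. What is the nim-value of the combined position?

Stack A is a plain Nim stack of size 4, so its Grundy value is 4.
For stack B, compute g(0), g(1), … with moves {4, 6}:
k:     0  1  2  3  4  5  6  7
g(k):  0  0  0  0  1  1  1  1
So g(7) = 1.
Stack C is a plain Nim stack of size 7, so its Grundy value is 7.
Grundy values for stack D (subtraction set {2, 3, 7}):
g(0) = mex{} = 0
g(1) = mex{} = 0
g(2) = mex{0} = 1
g(3) = mex{0} = 1
g(4) = mex{0,1} = 2
g(5) = mex{1} = 0
g(6) = mex{1,2} = 0
g(7) = mex{0,2} = 1
g(8) = mex{0} = 1
g(9) = mex{0,1} = 2
g(10) = mex{1} = 0
So g(10) = 0.
By the Sprague-Grundy theorem, the Grundy value of a sum of independent games is the XOR of the component values.
Combined value = 4 ⊕ 1 ⊕ 7 ⊕ 0 = 2.

2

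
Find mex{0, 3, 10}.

1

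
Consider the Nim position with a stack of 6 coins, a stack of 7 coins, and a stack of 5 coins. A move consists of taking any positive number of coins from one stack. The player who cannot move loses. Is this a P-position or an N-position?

Nim-sum: 6 ^ 7 ^ 5 = 4.
The nim-sum is 4 ≠ 0, so this is an N-position: the player to move can win.

N-position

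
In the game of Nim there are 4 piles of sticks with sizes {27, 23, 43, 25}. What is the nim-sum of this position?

Compute the nim-sum pairwise:
27 ^ 23 = 12
12 ^ 43 = 39
39 ^ 25 = 62

62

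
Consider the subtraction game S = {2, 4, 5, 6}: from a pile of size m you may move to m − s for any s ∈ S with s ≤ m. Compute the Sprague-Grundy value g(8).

0

Grundy values for subtraction set {2, 4, 5, 6}:
g(0) = mex{} = 0
g(1) = mex{} = 0
g(2) = mex{0} = 1
g(3) = mex{0} = 1
g(4) = mex{0,1} = 2
g(5) = mex{0,1} = 2
g(6) = mex{0,1,2} = 3
g(7) = mex{0,1,2} = 3
g(8) = mex{1,2,3} = 0
So g(8) = 0.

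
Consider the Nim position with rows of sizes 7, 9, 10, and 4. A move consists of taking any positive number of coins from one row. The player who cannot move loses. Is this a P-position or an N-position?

P-position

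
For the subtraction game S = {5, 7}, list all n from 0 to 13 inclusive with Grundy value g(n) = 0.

0, 1, 2, 3, 4, 12, 13

Build the Grundy sequence with g(k) = mex{g(k−s) : s ∈ {5, 7}, s ≤ k}:
k:     0  1  2  3  4  5  6  7  8  9 10 11 12 13
g(k):  0  0  0  0  0  1  1  1  1  1  2  2  0  0
The P-positions (g = 0) in 0..13 are 0, 1, 2, 3, 4, 12, 13.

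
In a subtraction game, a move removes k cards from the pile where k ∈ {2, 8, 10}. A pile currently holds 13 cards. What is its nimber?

2

Build the Grundy sequence with g(k) = mex{g(k−s) : s ∈ {2, 8, 10}, s ≤ k}:
g(0) = mex{} = 0
g(1) = mex{} = 0
g(2) = mex{0} = 1
g(3) = mex{0} = 1
g(4) = mex{1} = 0
g(5) = mex{1} = 0
g(6) = mex{0} = 1
g(7) = mex{0} = 1
g(8) = mex{0,1} = 2
g(9) = mex{0,1} = 2
g(10) = mex{0,1,2} = 3
g(11) = mex{0,1,2} = 3
g(12) = mex{0,1,3} = 2
g(13) = mex{0,1,3} = 2
So g(13) = 2.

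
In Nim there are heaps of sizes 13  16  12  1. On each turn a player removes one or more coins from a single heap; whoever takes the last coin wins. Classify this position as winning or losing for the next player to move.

In binary:
  01101  (13)
  10000  (16)
  01100  (12)
  00001  (1)
  -----
  10000  (16)
The nim-sum is 16 ≠ 0, so this is an N-position: the player to move can win.

Winning position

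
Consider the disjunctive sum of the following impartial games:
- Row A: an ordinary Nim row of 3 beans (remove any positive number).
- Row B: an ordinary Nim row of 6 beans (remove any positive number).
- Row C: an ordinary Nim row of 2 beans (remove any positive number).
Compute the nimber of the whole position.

Row A is a plain Nim row of size 3, so its Grundy value is 3.
Row B is a plain Nim row of size 6, so its Grundy value is 6.
Row C is a plain Nim row of size 2, so its Grundy value is 2.
By the Sprague-Grundy theorem, the Grundy value of a sum of independent games is the XOR of the component values.
Combined value = 3 ⊕ 6 ⊕ 2 = 7.

7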